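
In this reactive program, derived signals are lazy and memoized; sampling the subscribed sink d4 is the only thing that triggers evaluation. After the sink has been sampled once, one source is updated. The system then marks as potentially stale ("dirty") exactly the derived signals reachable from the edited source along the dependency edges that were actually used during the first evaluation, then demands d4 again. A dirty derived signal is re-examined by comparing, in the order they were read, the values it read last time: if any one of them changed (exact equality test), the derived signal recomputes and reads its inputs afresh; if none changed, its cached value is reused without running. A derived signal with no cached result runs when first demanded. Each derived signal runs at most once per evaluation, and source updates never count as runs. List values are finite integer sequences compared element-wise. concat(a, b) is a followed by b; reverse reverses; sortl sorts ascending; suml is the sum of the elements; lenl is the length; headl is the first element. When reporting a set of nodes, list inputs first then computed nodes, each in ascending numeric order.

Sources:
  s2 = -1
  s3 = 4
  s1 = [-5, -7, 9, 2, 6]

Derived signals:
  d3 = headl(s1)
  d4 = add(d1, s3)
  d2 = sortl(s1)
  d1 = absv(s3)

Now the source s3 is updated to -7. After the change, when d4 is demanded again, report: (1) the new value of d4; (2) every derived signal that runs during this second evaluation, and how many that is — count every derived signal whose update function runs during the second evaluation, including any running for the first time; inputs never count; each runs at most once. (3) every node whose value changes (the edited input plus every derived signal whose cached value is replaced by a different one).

Demanding d4 again yields 0.
2 derived signals run: d1, d4.
The nodes whose values change: s3, d1, d4.

First demand of the output computes:
  d1 = absv(4) = 4
  d4 = add(4, 4) = 8

After the edit, cleaning proceeds:
  d1: a read changed (s3 4->-7) — executes, giving 7.
  d4: a read changed (d1 4->7; s3 4->-7) — executes, giving 0.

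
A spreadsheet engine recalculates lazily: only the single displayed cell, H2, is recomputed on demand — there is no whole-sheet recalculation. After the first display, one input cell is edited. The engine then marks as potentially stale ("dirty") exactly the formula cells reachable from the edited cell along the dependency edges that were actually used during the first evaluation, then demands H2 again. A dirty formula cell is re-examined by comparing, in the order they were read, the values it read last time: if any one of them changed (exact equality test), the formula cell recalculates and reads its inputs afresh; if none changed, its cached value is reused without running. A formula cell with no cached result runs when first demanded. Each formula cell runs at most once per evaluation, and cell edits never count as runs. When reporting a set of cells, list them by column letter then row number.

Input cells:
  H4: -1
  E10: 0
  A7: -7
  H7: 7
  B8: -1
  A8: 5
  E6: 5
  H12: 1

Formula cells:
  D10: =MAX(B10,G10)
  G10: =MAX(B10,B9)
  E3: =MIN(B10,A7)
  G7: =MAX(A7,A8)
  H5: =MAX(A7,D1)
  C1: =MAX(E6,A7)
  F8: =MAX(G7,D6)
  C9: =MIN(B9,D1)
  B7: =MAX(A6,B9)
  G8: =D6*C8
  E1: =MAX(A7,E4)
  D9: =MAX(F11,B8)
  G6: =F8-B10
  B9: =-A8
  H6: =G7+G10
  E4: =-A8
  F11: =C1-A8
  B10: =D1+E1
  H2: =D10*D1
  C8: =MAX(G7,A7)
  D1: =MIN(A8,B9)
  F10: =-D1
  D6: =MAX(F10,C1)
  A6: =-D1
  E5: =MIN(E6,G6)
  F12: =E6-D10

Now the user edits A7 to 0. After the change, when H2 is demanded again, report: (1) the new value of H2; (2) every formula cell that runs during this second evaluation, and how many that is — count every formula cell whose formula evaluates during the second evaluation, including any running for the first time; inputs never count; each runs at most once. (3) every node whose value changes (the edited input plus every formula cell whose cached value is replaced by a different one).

First evaluation (everything demanded from the output):
  B9 = -(5) = -5
  D1 = MIN(5, -5) = -5
  E4 = -(5) = -5
  E1 = MAX(-7, -5) = -5
  B10 = -5 + -5 = -10
  G10 = MAX(-10, -5) = -5
  D10 = MAX(-10, -5) = -5
  H2 = -5 * -5 = 25

Propagation after the edit:
  E1: runs — A7 -7->0; result 0.
  B10: runs — E1 -5->0; result -5.
  G10: runs — B10 -10->-5; result -5 (same value as before).
  D10: runs — B10 -10->-5; result -5 (same value as before).
  H2: checked — values it read are unchanged (D10 unchanged, D1 unchanged); reused cached 25 without running.

Key observation: the cutoff stops propagation at H2 — its inputs' values are unchanged, so it reuses its cache.

New value of H2: 25.
Formula cells that run: B10, D10, E1, G10 — 4 in total.
Values that change: A7, B10, E1.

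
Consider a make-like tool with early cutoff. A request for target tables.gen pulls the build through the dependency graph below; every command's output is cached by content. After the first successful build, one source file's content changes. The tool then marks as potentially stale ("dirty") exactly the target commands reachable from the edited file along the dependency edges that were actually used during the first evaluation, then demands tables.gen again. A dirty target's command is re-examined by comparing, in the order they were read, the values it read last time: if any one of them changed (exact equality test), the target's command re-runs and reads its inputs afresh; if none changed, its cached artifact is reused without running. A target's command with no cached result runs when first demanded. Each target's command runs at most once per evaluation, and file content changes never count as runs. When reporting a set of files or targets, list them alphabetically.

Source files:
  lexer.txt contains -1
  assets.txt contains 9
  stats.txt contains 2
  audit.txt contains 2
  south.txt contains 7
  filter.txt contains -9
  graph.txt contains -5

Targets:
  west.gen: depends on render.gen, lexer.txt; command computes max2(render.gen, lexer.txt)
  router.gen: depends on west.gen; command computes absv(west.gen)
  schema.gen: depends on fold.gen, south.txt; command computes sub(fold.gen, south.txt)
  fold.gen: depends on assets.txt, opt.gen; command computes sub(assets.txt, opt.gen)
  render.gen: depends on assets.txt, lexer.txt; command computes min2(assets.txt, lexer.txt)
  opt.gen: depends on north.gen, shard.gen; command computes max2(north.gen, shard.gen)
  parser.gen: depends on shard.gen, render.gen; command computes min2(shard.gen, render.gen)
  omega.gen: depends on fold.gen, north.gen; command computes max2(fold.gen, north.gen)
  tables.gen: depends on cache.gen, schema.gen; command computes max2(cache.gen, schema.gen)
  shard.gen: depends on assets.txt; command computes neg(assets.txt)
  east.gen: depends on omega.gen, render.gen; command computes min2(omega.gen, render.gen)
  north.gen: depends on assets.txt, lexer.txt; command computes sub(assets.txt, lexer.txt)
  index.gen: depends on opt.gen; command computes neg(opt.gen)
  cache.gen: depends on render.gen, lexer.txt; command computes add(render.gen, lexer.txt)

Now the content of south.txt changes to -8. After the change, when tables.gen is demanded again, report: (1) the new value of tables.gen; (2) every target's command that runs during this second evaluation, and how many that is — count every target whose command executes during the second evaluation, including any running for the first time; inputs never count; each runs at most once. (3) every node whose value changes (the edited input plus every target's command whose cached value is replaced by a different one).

First demand of the output computes:
  north.gen = sub(9, -1) = 10
  render.gen = min2(9, -1) = -1
  cache.gen = add(-1, -1) = -2
  shard.gen = neg(9) = -9
  opt.gen = max2(10, -9) = 10
  fold.gen = sub(9, 10) = -1
  schema.gen = sub(-1, 7) = -8
  tables.gen = max2(-2, -8) = -2

After the edit, cleaning proceeds:
  schema.gen: a read changed (south.txt 7->-8) — executes, giving 7.
  tables.gen: a read changed (schema.gen -8->7) — executes, giving 7.

Demanding tables.gen again yields 7.
2 target commands run: schema.gen, tables.gen.
The nodes whose values change: schema.gen, south.txt, tables.gen.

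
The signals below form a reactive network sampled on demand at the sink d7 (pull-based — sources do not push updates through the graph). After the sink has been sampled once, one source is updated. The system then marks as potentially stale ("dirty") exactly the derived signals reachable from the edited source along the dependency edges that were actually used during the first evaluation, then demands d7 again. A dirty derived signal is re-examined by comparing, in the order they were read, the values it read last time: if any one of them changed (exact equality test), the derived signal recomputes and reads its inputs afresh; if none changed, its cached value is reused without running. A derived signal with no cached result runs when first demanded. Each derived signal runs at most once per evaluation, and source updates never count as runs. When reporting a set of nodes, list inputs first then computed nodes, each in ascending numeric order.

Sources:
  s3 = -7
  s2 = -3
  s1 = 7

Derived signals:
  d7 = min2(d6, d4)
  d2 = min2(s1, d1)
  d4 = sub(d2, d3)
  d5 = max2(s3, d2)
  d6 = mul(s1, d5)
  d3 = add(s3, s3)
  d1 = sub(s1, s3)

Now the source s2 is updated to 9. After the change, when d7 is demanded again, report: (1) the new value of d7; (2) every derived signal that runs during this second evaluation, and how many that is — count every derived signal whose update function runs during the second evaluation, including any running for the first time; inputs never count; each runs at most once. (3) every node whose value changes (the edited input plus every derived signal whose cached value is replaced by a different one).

Initial pass — values computed on the first demand:
  d1 = sub(7, -7) = 14
  d2 = min2(7, 14) = 7
  d3 = add(-7, -7) = -14
  d4 = sub(7, -14) = 21
  d5 = max2(-7, 7) = 7
  d6 = mul(7, 7) = 49
  d7 = min2(49, 21) = 21

Second demand — change propagation:
  no demanded computation ever read s2, so the edit dirties nothing and nothing runs.

The important point: nothing the output needs ever reads s2, so the edit is invisible to it.

d7 now evaluates to 21.
Run set: none (0 run).
Changed values: s2.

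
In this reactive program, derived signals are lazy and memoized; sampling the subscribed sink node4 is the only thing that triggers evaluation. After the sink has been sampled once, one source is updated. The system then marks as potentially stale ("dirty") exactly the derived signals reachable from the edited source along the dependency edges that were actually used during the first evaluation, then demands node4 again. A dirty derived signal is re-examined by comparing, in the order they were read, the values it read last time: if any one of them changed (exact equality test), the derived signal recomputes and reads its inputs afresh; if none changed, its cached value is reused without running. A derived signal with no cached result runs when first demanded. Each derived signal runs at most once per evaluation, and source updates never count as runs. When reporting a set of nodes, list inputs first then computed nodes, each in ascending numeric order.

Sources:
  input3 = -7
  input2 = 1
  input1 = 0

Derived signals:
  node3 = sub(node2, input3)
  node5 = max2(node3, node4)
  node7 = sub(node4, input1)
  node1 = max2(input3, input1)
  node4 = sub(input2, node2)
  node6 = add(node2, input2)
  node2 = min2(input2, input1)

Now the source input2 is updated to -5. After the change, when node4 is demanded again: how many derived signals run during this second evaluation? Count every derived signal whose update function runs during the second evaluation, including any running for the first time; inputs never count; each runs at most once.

2 derived signals run: node2, node4.

First demand of the output computes:
  node2 = min2(1, 0) = 0
  node4 = sub(1, 0) = 1

After the edit, cleaning proceeds:
  node2: a read changed (input2 1->-5) — executes, giving -5.
  node4: a read changed (input2 1->-5; node2 0->-5) — executes, giving 0.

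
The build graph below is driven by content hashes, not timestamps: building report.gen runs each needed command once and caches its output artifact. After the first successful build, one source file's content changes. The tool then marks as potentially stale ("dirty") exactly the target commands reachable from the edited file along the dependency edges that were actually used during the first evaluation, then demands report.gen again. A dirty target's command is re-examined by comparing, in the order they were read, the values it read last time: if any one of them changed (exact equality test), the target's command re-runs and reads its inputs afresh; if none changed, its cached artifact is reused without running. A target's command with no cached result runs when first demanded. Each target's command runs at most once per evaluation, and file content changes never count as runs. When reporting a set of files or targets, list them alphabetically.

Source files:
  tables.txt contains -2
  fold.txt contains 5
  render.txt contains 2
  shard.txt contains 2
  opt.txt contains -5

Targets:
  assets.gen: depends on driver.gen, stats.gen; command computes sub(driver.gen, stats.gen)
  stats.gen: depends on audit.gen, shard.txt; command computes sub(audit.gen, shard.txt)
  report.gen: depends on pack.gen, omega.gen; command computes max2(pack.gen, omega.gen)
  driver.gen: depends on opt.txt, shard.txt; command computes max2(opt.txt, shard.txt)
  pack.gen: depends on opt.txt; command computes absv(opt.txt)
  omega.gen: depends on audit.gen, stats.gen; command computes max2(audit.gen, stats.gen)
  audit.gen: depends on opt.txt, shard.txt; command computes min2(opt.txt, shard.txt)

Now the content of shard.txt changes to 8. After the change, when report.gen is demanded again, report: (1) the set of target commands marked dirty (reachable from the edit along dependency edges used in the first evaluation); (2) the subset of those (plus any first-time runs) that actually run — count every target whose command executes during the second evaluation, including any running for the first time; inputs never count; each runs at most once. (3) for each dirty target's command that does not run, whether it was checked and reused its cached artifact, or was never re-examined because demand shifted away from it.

Initial pass — values computed on the first demand:
  audit.gen = min2(-5, 2) = -5
  pack.gen = absv(-5) = 5
  stats.gen = sub(-5, 2) = -7
  omega.gen = max2(-5, -7) = -5
  report.gen = max2(5, -5) = 5

Second demand — change propagation:
  audit.gen: re-runs because shard.txt 2->8; new result -5 (unchanged).
  stats.gen: re-runs because shard.txt 2->8; new result -13.
  omega.gen: re-runs because stats.gen -7->-13; new result -5 (unchanged).
  report.gen: re-examined; everything it read last time is the same (pack.gen unchanged, omega.gen unchanged) — cache 5 kept, no run.

The important point: at report.gen every value read last time is unchanged, so the dirty flag clears without a run.

Dirty set: audit.gen, omega.gen, report.gen, stats.gen.
Run set: audit.gen, omega.gen, stats.gen (3 run).
Re-examined without running (cache reused): report.gen.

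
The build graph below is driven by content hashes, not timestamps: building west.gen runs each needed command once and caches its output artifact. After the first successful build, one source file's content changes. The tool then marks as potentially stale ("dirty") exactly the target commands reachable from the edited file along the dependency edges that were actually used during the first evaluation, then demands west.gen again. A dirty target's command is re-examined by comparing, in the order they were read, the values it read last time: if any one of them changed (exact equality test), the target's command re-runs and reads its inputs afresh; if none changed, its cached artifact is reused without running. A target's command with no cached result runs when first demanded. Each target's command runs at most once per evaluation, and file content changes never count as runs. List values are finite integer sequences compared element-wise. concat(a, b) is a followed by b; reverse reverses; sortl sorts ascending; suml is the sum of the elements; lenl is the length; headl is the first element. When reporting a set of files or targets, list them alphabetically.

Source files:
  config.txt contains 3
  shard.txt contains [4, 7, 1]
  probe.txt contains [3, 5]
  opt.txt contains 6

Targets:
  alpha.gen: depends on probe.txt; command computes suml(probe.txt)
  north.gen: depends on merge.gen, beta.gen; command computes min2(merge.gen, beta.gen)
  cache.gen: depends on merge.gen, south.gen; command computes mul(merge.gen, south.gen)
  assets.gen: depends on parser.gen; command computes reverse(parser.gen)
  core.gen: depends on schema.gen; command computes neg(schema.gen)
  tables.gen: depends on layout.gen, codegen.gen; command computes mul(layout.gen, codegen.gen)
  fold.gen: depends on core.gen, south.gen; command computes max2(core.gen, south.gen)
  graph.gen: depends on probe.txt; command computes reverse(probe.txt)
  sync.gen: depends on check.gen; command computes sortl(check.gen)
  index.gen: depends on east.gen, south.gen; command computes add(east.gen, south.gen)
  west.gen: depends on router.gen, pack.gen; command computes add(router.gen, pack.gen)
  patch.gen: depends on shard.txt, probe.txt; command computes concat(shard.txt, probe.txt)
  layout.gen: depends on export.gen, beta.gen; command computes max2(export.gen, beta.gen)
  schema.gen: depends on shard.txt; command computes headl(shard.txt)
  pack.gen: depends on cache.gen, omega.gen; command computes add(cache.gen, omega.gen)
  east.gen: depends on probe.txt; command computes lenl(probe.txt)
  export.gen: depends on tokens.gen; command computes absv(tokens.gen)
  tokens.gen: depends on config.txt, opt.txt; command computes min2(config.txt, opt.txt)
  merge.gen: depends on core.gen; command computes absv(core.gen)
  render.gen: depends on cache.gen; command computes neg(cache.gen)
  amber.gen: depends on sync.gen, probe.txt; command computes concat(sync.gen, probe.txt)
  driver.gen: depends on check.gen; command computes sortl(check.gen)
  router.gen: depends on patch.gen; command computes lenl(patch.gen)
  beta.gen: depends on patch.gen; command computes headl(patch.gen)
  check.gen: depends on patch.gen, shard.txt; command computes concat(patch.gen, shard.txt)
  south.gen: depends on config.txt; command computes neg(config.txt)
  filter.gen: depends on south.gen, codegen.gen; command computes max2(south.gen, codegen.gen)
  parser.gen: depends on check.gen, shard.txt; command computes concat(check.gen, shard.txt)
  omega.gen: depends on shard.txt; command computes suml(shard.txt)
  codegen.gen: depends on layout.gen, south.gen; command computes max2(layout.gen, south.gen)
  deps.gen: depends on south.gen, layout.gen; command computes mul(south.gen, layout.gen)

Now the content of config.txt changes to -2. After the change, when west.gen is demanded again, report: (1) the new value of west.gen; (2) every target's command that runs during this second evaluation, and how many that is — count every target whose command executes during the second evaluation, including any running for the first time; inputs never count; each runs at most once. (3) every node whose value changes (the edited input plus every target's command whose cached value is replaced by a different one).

west.gen now evaluates to 25.
Run set: cache.gen, pack.gen, south.gen, west.gen (4 run).
Changed values: cache.gen, config.txt, pack.gen, south.gen, west.gen.

Initial pass — values computed on the first demand:
  omega.gen = suml([4, 7, 1]) = 12
  patch.gen = concat([4, 7, 1], [3, 5]) = [4, 7, 1, 3, 5]
  router.gen = lenl([4, 7, 1, 3, 5]) = 5
  schema.gen = headl([4, 7, 1]) = 4
  core.gen = neg(4) = -4
  merge.gen = absv(-4) = 4
  south.gen = neg(3) = -3
  cache.gen = mul(4, -3) = -12
  pack.gen = add(-12, 12) = 0
  west.gen = add(5, 0) = 5

Second demand — change propagation:
  south.gen: re-runs because config.txt 3->-2; new result 2.
  cache.gen: re-runs because south.gen -3->2; new result 8.
  pack.gen: re-runs because cache.gen -12->8; new result 20.
  west.gen: re-runs because pack.gen 0->20; new result 25.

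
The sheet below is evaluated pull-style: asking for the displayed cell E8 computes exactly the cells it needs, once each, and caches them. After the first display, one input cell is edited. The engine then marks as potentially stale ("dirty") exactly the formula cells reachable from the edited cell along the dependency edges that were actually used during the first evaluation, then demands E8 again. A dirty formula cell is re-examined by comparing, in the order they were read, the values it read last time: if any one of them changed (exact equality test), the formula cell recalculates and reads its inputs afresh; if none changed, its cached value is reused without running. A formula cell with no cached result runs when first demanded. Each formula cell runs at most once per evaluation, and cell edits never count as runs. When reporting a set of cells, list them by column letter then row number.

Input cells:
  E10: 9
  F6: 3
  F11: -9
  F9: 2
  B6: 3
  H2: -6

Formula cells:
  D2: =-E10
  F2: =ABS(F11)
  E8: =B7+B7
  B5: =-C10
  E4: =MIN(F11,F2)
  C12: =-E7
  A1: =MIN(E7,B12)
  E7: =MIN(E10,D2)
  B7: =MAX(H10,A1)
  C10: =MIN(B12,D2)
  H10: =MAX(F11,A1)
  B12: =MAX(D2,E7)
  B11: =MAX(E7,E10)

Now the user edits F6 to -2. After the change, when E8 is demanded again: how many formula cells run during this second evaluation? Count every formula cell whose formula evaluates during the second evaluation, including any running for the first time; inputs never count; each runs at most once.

First demand of the output computes:
  D2 = -(9) = -9
  E7 = MIN(9, -9) = -9
  B12 = MAX(-9, -9) = -9
  A1 = MIN(-9, -9) = -9
  H10 = MAX(-9, -9) = -9
  B7 = MAX(-9, -9) = -9
  E8 = -9 + -9 = -18

After the edit, cleaning proceeds:
  no node depends on F6 at all; the second demand re-runs nothing.

Note the shortcut — nothing in the graph depends on F6 at all, so no recomputation happens.

0 formula cells run: none.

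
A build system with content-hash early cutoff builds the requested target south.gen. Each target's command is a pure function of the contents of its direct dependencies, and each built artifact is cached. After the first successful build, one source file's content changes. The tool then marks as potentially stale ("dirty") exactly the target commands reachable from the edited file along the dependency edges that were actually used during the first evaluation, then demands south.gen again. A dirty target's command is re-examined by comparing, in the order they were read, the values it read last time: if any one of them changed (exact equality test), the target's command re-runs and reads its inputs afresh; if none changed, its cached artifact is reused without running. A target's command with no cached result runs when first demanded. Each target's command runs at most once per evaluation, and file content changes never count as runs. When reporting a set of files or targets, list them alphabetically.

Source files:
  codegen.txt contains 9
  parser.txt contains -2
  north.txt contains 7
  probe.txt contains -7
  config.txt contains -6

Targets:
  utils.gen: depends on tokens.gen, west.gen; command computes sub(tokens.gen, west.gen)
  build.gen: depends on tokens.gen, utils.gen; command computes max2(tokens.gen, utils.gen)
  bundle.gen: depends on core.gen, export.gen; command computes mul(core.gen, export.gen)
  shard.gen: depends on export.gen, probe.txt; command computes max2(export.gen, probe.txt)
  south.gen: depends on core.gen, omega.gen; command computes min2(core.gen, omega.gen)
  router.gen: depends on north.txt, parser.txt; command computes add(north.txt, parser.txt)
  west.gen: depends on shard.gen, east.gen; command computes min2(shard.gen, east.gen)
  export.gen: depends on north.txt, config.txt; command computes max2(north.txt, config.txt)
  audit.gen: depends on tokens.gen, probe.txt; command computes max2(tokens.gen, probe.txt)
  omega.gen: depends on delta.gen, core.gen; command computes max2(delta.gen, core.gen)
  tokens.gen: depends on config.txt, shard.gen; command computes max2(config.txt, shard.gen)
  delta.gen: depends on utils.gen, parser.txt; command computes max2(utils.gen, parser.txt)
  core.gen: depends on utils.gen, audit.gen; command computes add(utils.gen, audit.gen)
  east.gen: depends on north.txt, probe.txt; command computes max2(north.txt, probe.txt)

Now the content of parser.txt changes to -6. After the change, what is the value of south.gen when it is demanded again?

New value of south.gen: 7.
Key observation: the change is absorbed at delta.gen — it re-runs but produces the same value, and the output's value is unchanged.

First evaluation (everything demanded from the output):
  east.gen = max2(7, -7) = 7
  export.gen = max2(7, -6) = 7
  shard.gen = max2(7, -7) = 7
  tokens.gen = max2(-6, 7) = 7
  audit.gen = max2(7, -7) = 7
  west.gen = min2(7, 7) = 7
  utils.gen = sub(7, 7) = 0
  core.gen = add(0, 7) = 7
  delta.gen = max2(0, -2) = 0
  omega.gen = max2(0, 7) = 7
  south.gen = min2(7, 7) = 7

Propagation after the edit:
  delta.gen: runs — parser.txt -2->-6; result 0 (same value as before).
  omega.gen: checked — values it read are unchanged (delta.gen unchanged, core.gen unchanged); reused cached 7 without running.
  south.gen: checked — values it read are unchanged (core.gen unchanged, omega.gen unchanged); reused cached 7 without running.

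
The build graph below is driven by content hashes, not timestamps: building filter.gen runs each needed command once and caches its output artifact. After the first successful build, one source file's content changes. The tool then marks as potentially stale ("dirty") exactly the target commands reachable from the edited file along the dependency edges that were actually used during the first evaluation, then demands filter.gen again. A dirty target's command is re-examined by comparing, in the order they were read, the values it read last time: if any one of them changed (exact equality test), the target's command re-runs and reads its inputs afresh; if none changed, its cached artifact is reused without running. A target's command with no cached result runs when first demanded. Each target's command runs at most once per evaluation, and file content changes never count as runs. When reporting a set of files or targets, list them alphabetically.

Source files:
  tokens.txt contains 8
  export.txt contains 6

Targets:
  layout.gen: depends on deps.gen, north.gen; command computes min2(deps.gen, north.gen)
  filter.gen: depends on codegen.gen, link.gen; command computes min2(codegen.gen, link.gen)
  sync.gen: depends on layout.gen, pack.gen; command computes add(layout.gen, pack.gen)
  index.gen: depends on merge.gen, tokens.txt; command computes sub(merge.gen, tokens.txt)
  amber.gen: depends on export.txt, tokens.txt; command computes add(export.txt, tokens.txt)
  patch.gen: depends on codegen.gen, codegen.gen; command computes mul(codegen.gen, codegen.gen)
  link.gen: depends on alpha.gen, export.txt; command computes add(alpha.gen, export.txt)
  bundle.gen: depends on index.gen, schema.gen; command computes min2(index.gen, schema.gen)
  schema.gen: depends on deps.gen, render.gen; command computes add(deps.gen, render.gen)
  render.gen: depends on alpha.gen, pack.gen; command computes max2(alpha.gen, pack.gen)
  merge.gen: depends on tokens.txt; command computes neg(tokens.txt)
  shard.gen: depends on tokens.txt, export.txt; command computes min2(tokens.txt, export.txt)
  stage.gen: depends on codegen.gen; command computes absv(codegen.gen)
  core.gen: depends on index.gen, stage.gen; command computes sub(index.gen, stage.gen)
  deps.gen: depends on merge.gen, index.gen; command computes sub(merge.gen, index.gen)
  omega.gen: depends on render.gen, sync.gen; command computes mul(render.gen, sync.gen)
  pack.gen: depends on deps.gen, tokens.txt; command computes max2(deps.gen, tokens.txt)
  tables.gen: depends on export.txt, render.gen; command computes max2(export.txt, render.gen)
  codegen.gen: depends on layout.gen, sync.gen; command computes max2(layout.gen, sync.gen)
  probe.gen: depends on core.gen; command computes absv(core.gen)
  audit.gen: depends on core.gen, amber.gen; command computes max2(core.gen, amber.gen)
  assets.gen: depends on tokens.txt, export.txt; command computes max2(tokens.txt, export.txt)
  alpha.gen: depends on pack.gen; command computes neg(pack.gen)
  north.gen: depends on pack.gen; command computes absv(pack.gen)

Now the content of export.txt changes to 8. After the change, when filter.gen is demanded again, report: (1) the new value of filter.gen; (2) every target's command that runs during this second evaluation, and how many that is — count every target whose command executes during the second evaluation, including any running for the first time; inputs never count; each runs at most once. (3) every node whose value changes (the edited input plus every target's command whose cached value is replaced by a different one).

Initial pass — values computed on the first demand:
  merge.gen = neg(8) = -8
  index.gen = sub(-8, 8) = -16
  deps.gen = sub(-8, -16) = 8
  pack.gen = max2(8, 8) = 8
  alpha.gen = neg(8) = -8
  link.gen = add(-8, 6) = -2
  north.gen = absv(8) = 8
  layout.gen = min2(8, 8) = 8
  sync.gen = add(8, 8) = 16
  codegen.gen = max2(8, 16) = 16
  filter.gen = min2(16, -2) = -2

Second demand — change propagation:
  link.gen: re-runs because export.txt 6->8; new result 0.
  filter.gen: re-runs because link.gen -2->0; new result 0.

filter.gen now evaluates to 0.
Run set: filter.gen, link.gen (2 run).
Changed values: export.txt, filter.gen, link.gen.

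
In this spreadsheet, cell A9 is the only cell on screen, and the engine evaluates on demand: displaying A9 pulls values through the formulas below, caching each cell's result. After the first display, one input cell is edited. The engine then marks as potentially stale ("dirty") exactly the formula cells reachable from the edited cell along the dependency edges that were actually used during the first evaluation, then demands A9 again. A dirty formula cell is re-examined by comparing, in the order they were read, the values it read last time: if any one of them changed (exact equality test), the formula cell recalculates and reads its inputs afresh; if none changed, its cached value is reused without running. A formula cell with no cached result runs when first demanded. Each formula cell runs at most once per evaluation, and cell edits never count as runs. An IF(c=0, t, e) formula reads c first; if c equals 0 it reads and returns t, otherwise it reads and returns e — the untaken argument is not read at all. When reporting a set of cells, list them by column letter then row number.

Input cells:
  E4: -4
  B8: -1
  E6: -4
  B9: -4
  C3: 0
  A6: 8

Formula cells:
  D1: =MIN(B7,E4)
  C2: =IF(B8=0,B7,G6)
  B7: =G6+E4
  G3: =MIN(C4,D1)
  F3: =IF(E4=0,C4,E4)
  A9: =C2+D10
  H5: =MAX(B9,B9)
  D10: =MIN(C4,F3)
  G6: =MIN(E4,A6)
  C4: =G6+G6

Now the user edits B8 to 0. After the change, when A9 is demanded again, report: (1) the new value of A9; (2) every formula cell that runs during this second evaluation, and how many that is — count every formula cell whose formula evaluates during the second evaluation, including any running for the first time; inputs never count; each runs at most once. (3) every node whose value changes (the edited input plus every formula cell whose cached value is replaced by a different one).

Initial pass — values computed on the first demand:
  G6 = MIN(-4, 8) = -4
  C2 = IF(B8=0: B8=-1 -> else branch G6) = -4
  C4 = -4 + -4 = -8
  F3 = IF(E4=0: E4=-4 -> else branch E4) = -4
  D10 = MIN(-8, -4) = -8
  A9 = -4 + -8 = -12

Second demand — change propagation:
  B7: newly demanded (no cache) — executes and yields -8.
  C2: re-runs because B8 -1->0; new result -8.
  A9: re-runs because C2 -4->-8; new result -16.

The important point: the flipped condition pulls in fresh nodes; B7 runs for the first time.

A9 now evaluates to -16.
Run set: A9, B7, C2 (3 run).
Changed values: A9, B8, C2.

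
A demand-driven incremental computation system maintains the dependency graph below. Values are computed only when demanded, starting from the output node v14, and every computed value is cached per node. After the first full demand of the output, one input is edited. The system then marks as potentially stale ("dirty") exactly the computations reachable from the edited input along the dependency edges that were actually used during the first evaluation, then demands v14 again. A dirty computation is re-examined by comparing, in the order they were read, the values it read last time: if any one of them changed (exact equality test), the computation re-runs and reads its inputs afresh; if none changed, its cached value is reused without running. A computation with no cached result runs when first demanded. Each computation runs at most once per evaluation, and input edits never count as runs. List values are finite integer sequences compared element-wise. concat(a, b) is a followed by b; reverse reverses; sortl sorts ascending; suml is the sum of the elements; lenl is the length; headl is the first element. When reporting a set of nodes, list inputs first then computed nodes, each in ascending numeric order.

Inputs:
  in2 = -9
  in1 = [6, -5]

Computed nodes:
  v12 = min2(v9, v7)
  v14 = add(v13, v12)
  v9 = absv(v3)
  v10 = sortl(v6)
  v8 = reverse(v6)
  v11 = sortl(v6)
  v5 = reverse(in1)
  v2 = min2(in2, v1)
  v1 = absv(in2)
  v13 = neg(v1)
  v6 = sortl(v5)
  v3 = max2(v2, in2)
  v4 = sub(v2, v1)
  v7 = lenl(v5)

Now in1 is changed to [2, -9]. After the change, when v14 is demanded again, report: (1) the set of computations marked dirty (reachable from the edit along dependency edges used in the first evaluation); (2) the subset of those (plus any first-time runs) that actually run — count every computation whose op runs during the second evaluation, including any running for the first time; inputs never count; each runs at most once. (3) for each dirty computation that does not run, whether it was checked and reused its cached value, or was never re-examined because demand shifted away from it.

Marked dirty: v5, v7, v12, v14.
Computations that run: v5, v7 — 2 in total.
Checked but reused from cache: v12, v14.
Key observation: the change is absorbed at v7 — it re-runs but produces the same value, and the output's value is unchanged.

First evaluation (everything demanded from the output):
  v1 = absv(-9) = 9
  v2 = min2(-9, 9) = -9
  v3 = max2(-9, -9) = -9
  v5 = reverse([6, -5]) = [-5, 6]
  v7 = lenl([-5, 6]) = 2
  v9 = absv(-9) = 9
  v12 = min2(9, 2) = 2
  v13 = neg(9) = -9
  v14 = add(-9, 2) = -7

Propagation after the edit:
  v5: runs — in1 [6, -5]->[2, -9]; result [-9, 2].
  v7: runs — v5 [-5, 6]->[-9, 2]; result 2 (same value as before).
  v12: checked — values it read are unchanged (v9 unchanged, v7 unchanged); reused cached 2 without running.
  v14: checked — values it read are unchanged (v13 unchanged, v12 unchanged); reused cached -7 without running.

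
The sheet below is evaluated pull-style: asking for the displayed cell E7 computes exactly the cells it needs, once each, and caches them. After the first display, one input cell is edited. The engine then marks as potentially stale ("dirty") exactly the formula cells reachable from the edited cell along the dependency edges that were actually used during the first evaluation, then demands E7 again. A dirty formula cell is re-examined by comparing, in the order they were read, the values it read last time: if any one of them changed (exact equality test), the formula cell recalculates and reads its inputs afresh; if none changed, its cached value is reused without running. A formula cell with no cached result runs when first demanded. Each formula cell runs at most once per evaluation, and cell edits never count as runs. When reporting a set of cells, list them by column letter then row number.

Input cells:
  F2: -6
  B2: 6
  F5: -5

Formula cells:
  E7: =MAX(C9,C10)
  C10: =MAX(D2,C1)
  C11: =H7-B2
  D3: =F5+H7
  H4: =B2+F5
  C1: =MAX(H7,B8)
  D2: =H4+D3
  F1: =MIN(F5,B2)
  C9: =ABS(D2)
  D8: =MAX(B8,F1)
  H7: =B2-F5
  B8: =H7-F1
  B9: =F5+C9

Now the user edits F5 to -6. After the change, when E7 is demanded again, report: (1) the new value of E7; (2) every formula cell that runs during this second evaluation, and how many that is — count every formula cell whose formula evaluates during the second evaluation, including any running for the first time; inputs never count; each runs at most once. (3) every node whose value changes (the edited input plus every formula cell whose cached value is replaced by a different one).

Demanding E7 again yields 18.
10 formula cells run: B8, C1, C9, C10, D2, D3, E7, F1, H4, H7.
The nodes whose values change: B8, C1, C9, C10, D2, E7, F1, F5, H4, H7.

First demand of the output computes:
  F1 = MIN(-5, 6) = -5
  H4 = 6 + -5 = 1
  H7 = 6 - -5 = 11
  B8 = 11 - -5 = 16
  C1 = MAX(11, 16) = 16
  D3 = -5 + 11 = 6
  D2 = 1 + 6 = 7
  C9 = ABS(7) = 7
  C10 = MAX(7, 16) = 16
  E7 = MAX(7, 16) = 16

After the edit, cleaning proceeds:
  F1: a read changed (F5 -5->-6) — executes, giving -6.
  H4: a read changed (F5 -5->-6) — executes, giving 0.
  H7: a read changed (F5 -5->-6) — executes, giving 12.
  B8: a read changed (H7 11->12; F1 -5->-6) — executes, giving 18.
  C1: a read changed (H7 11->12; B8 16->18) — executes, giving 18.
  D3: a read changed (F5 -5->-6; H7 11->12) — executes, giving 6 — identical to its old value.
  D2: a read changed (H4 1->0) — executes, giving 6.
  C9: a read changed (D2 7->6) — executes, giving 6.
  C10: a read changed (D2 7->6; C1 16->18) — executes, giving 18.
  E7: a read changed (C9 7->6; C10 16->18) — executes, giving 18.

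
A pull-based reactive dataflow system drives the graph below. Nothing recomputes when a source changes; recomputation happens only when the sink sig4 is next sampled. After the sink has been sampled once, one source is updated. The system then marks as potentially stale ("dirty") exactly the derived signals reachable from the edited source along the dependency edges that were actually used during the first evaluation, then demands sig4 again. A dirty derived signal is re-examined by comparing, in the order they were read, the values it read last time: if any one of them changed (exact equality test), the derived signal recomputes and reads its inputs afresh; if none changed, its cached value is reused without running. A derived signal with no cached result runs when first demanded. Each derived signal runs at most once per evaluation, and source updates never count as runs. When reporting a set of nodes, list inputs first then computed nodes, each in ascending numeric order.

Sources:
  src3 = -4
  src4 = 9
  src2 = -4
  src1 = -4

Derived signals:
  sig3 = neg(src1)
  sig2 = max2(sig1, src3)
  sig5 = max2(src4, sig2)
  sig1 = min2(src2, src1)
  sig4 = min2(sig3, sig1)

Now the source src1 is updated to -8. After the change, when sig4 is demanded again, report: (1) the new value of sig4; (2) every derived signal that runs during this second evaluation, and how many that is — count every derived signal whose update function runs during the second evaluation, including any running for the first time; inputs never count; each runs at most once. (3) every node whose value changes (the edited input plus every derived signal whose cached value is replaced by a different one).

New value of sig4: -8.
Derived signals that run: sig1, sig3, sig4 — 3 in total.
Values that change: src1, sig1, sig3, sig4.

First evaluation (everything demanded from the output):
  sig1 = min2(-4, -4) = -4
  sig3 = neg(-4) = 4
  sig4 = min2(4, -4) = -4

Propagation after the edit:
  sig1: runs — src1 -4->-8; result -8.
  sig3: runs — src1 -4->-8; result 8.
  sig4: runs — sig3 4->8; sig1 -4->-8; result -8.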